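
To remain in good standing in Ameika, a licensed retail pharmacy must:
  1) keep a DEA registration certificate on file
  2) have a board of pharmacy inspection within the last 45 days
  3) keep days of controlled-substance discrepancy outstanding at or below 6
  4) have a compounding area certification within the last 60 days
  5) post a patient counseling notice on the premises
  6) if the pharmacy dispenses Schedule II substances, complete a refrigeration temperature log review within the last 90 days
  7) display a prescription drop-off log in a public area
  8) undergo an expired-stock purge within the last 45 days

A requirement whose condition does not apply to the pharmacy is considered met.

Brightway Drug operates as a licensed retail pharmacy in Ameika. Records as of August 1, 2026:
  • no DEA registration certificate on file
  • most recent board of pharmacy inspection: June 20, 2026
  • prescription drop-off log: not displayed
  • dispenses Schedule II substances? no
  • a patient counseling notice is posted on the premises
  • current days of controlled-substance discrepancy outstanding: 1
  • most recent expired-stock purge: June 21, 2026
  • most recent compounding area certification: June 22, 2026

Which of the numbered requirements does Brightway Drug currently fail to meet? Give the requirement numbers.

1, 7

1. DEA registration certificate absent → not met
2. board of pharmacy inspection 42 days ago vs limit 45 → met
3. days of controlled-substance discrepancy outstanding 1 ≤ 6 → met
4. compounding area certification 40 days ago vs limit 60 → met
5. patient counseling notice present → met
6. condition 'dispenses Schedule II substances' does not hold → requirement n/a → met
7. prescription drop-off log absent → not met
8. expired-stock purge 41 days ago vs limit 45 → met
Not met: 1, 7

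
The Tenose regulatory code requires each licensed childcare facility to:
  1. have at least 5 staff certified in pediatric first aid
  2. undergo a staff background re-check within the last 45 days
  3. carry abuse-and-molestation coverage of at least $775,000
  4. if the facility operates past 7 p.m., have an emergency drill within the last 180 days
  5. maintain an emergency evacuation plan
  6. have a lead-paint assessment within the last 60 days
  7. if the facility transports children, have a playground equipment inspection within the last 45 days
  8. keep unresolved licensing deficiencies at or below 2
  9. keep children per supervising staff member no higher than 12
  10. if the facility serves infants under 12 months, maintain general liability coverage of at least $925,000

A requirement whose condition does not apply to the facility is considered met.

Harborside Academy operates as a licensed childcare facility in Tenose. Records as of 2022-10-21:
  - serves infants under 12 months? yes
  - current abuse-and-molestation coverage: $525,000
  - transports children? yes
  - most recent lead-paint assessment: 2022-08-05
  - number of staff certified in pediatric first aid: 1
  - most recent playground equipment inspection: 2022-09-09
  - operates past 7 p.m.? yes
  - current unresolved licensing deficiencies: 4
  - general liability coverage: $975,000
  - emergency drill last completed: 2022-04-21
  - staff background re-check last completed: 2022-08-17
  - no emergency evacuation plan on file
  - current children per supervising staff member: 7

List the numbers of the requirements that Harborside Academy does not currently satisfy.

1, 2, 3, 4, 5, 6, 8

1. staff certified in pediatric first aid 1 < 5 → not met
2. staff background re-check 65 days ago vs limit 45 → not met
3. abuse-and-molestation coverage $525,000 < $775,000 → not met
4. condition 'operates past 7 p.m.' holds; emergency drill 183 days ago vs limit 180 → not met
5. emergency evacuation plan absent → not met
6. lead-paint assessment 77 days ago vs limit 60 → not met
7. condition 'transports children' holds; playground equipment inspection 42 days ago vs limit 45 → met
8. unresolved licensing deficiencies 4 > 2 → not met
9. children per supervising staff member 7 ≤ 12 → met
10. condition 'serves infants under 12 months' holds; general liability coverage $975,000 ≥ $925,000 → met
Not met: 1, 2, 3, 4, 5, 6, 8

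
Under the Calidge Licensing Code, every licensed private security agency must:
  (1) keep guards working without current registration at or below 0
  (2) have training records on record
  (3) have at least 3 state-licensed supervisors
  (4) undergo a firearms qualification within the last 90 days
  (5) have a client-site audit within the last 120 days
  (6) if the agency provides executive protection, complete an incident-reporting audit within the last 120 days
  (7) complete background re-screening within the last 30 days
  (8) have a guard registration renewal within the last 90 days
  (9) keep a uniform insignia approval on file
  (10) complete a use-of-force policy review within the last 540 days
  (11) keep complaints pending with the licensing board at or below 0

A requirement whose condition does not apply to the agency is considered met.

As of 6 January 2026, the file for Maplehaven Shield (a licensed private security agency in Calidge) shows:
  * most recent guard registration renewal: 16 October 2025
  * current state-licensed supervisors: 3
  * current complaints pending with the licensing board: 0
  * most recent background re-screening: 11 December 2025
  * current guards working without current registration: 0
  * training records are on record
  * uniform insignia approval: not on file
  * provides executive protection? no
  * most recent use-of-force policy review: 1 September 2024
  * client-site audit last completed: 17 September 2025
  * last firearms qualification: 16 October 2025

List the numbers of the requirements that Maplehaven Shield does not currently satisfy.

9

1. guards working without current registration 0 ≤ 0 → met
2. training records present → met
3. state-licensed supervisors 3 ≥ 3 → met
4. firearms qualification 82 days ago vs limit 90 → met
5. client-site audit 111 days ago vs limit 120 → met
6. condition 'provides executive protection' does not hold → requirement n/a → met
7. background re-screening 26 days ago vs limit 30 → met
8. guard registration renewal 82 days ago vs limit 90 → met
9. uniform insignia approval absent → not met
10. use-of-force policy review 492 days ago vs limit 540 → met
11. complaints pending with the licensing board 0 ≤ 0 → met
Not met: 9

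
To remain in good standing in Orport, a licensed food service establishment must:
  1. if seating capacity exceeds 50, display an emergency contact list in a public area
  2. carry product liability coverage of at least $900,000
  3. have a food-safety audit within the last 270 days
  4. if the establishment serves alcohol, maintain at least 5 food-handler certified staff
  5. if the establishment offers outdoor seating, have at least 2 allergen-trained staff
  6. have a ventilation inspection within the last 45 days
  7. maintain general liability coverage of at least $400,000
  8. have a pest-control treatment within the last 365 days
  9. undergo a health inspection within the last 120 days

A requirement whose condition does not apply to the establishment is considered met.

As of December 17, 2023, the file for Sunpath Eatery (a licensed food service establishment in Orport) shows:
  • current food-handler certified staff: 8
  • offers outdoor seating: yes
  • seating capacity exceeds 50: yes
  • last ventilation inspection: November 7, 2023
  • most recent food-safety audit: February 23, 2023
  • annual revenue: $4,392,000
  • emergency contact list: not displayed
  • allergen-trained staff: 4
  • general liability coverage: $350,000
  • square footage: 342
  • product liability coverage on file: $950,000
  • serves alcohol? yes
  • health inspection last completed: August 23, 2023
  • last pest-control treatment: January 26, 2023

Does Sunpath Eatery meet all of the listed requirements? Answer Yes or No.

No

1. condition 'seating capacity exceeds 50' holds; emergency contact list absent → not met
2. product liability coverage $950,000 ≥ $900,000 → met
3. food-safety audit 297 days ago vs limit 270 → not met
4. condition 'serves alcohol' holds; food-handler certified staff 8 ≥ 5 → met
5. condition 'offers outdoor seating' holds; allergen-trained staff 4 ≥ 2 → met
6. ventilation inspection 40 days ago vs limit 45 → met
7. general liability coverage $350,000 < $400,000 → not met
8. pest-control treatment 325 days ago vs limit 365 → met
9. health inspection 116 days ago vs limit 120 → met
Not met: 1, 3, 7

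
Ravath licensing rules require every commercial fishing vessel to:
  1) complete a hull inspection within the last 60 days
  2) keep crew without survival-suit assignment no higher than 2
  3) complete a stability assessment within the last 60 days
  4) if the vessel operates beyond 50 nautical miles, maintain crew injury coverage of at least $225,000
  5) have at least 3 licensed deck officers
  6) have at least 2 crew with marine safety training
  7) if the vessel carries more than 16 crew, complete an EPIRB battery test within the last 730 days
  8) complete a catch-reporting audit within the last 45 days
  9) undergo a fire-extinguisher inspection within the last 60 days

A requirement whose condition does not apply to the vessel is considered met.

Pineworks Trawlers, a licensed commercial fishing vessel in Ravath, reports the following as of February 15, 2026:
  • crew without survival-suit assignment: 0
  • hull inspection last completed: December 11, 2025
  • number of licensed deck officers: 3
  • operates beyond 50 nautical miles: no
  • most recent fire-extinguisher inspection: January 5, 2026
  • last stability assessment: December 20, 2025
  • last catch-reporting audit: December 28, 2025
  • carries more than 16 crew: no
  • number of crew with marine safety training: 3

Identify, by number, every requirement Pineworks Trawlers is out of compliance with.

1. hull inspection 66 days ago vs limit 60 → not met
2. crew without survival-suit assignment 0 ≤ 2 → met
3. stability assessment 57 days ago vs limit 60 → met
4. condition 'operates beyond 50 nautical miles' does not hold → requirement n/a → met
5. licensed deck officers 3 ≥ 3 → met
6. crew with marine safety training 3 ≥ 2 → met
7. condition 'carries more than 16 crew' does not hold → requirement n/a → met
8. catch-reporting audit 49 days ago vs limit 45 → not met
9. fire-extinguisher inspection 41 days ago vs limit 60 → met
Not met: 1, 8

1, 8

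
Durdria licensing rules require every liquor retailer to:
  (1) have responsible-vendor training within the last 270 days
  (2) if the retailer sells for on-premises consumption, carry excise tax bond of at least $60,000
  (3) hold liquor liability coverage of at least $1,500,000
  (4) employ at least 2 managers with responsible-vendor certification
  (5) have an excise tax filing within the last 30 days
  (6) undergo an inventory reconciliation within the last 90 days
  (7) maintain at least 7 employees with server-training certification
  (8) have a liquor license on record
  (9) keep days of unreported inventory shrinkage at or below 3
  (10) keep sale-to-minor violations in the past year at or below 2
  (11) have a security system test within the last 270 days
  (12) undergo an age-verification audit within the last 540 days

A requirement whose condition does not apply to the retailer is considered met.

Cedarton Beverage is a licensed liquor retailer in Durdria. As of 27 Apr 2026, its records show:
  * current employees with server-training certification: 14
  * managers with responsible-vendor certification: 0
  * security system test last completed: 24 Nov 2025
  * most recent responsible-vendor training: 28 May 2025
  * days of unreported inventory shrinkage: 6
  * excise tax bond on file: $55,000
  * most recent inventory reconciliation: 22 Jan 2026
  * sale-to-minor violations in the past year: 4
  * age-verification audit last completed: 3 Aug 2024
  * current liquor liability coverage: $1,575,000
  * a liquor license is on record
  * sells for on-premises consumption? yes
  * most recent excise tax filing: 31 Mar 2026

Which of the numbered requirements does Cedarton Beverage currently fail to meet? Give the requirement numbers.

1. responsible-vendor training 334 days ago vs limit 270 → not met
2. condition 'sells for on-premises consumption' holds; excise tax bond $55,000 < $60,000 → not met
3. liquor liability coverage $1,575,000 ≥ $1,500,000 → met
4. managers with responsible-vendor certification 0 < 2 → not met
5. excise tax filing 27 days ago vs limit 30 → met
6. inventory reconciliation 95 days ago vs limit 90 → not met
7. employees with server-training certification 14 ≥ 7 → met
8. liquor license present → met
9. days of unreported inventory shrinkage 6 > 3 → not met
10. sale-to-minor violations in the past year 4 > 2 → not met
11. security system test 154 days ago vs limit 270 → met
12. age-verification audit 632 days ago vs limit 540 → not met
Not met: 1, 2, 4, 6, 9, 10, 12

1, 2, 4, 6, 9, 10, 12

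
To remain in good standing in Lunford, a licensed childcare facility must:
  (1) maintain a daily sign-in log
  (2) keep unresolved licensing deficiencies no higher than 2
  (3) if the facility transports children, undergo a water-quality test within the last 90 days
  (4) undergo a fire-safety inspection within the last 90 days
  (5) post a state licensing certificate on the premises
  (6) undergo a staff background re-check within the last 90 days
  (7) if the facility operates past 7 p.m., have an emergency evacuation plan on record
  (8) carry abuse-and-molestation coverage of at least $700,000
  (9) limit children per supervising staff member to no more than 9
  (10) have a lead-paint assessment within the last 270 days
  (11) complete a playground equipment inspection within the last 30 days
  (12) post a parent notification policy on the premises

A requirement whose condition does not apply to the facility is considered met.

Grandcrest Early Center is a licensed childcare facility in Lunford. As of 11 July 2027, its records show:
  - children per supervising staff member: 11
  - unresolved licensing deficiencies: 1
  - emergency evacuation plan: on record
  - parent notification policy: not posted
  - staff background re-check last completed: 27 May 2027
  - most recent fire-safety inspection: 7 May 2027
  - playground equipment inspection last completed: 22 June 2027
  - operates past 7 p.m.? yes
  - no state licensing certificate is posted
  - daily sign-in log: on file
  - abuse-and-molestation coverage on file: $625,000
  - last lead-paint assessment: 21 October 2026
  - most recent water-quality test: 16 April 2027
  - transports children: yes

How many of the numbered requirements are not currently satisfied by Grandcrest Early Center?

1. daily sign-in log present → met
2. unresolved licensing deficiencies 1 ≤ 2 → met
3. condition 'transports children' holds; water-quality test 86 days ago vs limit 90 → met
4. fire-safety inspection 65 days ago vs limit 90 → met
5. state licensing certificate absent → not met
6. staff background re-check 45 days ago vs limit 90 → met
7. condition 'operates past 7 p.m.' holds; emergency evacuation plan present → met
8. abuse-and-molestation coverage $625,000 < $700,000 → not met
9. children per supervising staff member 11 > 9 → not met
10. lead-paint assessment 263 days ago vs limit 270 → met
11. playground equipment inspection 19 days ago vs limit 30 → met
12. parent notification policy absent → not met
Not met: 4 of 12

4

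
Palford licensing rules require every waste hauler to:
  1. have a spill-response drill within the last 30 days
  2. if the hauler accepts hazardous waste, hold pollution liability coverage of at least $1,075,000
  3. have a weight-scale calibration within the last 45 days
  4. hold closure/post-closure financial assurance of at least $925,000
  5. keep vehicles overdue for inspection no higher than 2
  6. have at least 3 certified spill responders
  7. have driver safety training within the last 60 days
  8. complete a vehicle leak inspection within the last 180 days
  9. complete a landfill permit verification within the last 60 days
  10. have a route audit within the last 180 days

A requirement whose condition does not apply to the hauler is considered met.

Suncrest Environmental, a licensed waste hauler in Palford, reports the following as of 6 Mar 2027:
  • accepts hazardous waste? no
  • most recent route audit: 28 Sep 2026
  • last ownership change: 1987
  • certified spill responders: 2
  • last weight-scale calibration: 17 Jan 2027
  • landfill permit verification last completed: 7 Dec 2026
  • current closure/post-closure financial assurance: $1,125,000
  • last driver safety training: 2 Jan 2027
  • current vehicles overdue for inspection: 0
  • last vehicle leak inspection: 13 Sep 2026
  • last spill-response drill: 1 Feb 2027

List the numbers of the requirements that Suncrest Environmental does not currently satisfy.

1, 3, 6, 7, 9

1. spill-response drill 33 days ago vs limit 30 → not met
2. condition 'accepts hazardous waste' does not hold → requirement n/a → met
3. weight-scale calibration 48 days ago vs limit 45 → not met
4. closure/post-closure financial assurance $1,125,000 ≥ $925,000 → met
5. vehicles overdue for inspection 0 ≤ 2 → met
6. certified spill responders 2 < 3 → not met
7. driver safety training 63 days ago vs limit 60 → not met
8. vehicle leak inspection 174 days ago vs limit 180 → met
9. landfill permit verification 89 days ago vs limit 60 → not met
10. route audit 159 days ago vs limit 180 → met
Not met: 1, 3, 6, 7, 9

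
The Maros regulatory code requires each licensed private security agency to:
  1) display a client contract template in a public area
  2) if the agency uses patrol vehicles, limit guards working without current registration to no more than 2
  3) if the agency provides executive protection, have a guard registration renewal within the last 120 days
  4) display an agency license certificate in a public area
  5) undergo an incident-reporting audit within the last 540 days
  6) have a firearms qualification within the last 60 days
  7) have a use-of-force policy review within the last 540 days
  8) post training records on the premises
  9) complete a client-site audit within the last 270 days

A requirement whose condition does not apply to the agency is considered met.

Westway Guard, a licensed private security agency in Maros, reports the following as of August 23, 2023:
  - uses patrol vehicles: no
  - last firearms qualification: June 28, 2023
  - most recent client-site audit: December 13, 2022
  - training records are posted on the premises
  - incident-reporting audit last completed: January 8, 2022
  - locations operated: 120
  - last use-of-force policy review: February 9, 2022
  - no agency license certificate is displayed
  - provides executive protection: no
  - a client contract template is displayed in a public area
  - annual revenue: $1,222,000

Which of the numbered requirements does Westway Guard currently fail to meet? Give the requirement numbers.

4, 5, 7

1. client contract template present → met
2. condition 'uses patrol vehicles' does not hold → requirement n/a → met
3. condition 'provides executive protection' does not hold → requirement n/a → met
4. agency license certificate absent → not met
5. incident-reporting audit 592 days ago vs limit 540 → not met
6. firearms qualification 56 days ago vs limit 60 → met
7. use-of-force policy review 560 days ago vs limit 540 → not met
8. training records present → met
9. client-site audit 253 days ago vs limit 270 → met
Not met: 4, 5, 7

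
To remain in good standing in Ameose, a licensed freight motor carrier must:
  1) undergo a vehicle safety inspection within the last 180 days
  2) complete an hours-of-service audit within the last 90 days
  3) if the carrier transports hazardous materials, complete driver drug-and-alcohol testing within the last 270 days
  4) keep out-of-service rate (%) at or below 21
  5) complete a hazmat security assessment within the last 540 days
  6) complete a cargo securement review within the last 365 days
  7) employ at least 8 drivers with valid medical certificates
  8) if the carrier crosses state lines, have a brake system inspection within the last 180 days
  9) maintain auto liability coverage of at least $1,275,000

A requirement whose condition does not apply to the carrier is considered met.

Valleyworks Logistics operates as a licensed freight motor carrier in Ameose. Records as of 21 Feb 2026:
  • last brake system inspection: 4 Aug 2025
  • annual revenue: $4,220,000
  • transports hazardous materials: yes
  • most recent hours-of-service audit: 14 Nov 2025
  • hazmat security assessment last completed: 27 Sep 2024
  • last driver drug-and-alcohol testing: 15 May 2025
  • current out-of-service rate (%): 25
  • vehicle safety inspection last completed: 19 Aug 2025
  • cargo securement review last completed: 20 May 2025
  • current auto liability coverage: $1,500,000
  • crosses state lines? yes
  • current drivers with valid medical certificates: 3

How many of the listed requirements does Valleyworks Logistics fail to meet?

6

1. vehicle safety inspection 186 days ago vs limit 180 → not met
2. hours-of-service audit 99 days ago vs limit 90 → not met
3. condition 'transports hazardous materials' holds; driver drug-and-alcohol testing 282 days ago vs limit 270 → not met
4. out-of-service rate (%) 25 > 21 → not met
5. hazmat security assessment 512 days ago vs limit 540 → met
6. cargo securement review 277 days ago vs limit 365 → met
7. drivers with valid medical certificates 3 < 8 → not met
8. condition 'crosses state lines' holds; brake system inspection 201 days ago vs limit 180 → not met
9. auto liability coverage $1,500,000 ≥ $1,275,000 → met
Not met: 6 of 9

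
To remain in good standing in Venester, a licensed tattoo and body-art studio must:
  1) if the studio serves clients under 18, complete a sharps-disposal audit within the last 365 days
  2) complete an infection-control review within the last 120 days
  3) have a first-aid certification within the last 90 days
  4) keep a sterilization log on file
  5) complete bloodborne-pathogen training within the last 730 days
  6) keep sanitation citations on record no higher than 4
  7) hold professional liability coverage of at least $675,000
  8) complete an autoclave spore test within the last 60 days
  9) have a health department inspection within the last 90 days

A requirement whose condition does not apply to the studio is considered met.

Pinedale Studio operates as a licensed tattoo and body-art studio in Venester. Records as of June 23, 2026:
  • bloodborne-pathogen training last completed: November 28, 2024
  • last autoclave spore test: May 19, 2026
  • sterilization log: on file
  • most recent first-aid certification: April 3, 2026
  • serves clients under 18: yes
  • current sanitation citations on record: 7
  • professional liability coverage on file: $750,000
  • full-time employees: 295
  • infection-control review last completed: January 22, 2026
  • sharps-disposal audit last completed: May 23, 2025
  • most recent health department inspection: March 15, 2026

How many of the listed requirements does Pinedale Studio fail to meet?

4

1. condition 'serves clients under 18' holds; sharps-disposal audit 396 days ago vs limit 365 → not met
2. infection-control review 152 days ago vs limit 120 → not met
3. first-aid certification 81 days ago vs limit 90 → met
4. sterilization log present → met
5. bloodborne-pathogen training 572 days ago vs limit 730 → met
6. sanitation citations on record 7 > 4 → not met
7. professional liability coverage $750,000 ≥ $675,000 → met
8. autoclave spore test 35 days ago vs limit 60 → met
9. health department inspection 100 days ago vs limit 90 → not met
Not met: 4 of 9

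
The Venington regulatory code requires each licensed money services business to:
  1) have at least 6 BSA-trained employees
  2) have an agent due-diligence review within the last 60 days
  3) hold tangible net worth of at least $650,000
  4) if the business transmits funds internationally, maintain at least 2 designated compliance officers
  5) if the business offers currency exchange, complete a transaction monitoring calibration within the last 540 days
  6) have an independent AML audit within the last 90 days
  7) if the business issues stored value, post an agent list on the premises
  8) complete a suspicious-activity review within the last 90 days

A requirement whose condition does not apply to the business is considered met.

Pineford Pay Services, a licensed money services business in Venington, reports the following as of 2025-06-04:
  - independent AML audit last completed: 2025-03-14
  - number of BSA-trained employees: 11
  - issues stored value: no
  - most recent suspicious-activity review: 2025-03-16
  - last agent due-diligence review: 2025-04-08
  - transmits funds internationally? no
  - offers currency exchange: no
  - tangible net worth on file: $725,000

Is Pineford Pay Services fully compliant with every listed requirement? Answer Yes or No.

1. BSA-trained employees 11 ≥ 6 → met
2. agent due-diligence review 57 days ago vs limit 60 → met
3. tangible net worth $725,000 ≥ $650,000 → met
4. condition 'transmits funds internationally' does not hold → requirement n/a → met
5. condition 'offers currency exchange' does not hold → requirement n/a → met
6. independent AML audit 82 days ago vs limit 90 → met
7. condition 'issues stored value' does not hold → requirement n/a → met
8. suspicious-activity review 80 days ago vs limit 90 → met
All met.

Yes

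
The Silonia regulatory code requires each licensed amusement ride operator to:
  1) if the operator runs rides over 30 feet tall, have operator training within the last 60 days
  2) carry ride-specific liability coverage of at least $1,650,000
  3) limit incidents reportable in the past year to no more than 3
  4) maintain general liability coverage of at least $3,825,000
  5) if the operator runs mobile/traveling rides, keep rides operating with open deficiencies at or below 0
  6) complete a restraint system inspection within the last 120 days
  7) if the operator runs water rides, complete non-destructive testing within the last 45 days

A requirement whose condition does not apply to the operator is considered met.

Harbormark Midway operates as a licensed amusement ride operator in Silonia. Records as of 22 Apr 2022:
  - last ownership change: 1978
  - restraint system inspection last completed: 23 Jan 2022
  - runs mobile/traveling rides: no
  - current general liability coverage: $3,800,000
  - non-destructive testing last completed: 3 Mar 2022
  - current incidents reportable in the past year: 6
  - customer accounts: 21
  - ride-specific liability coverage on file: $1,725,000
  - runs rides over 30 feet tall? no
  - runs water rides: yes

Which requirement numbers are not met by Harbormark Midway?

1. condition 'runs rides over 30 feet tall' does not hold → requirement n/a → met
2. ride-specific liability coverage $1,725,000 ≥ $1,650,000 → met
3. incidents reportable in the past year 6 > 3 → not met
4. general liability coverage $3,800,000 < $3,825,000 → not met
5. condition 'runs mobile/traveling rides' does not hold → requirement n/a → met
6. restraint system inspection 89 days ago vs limit 120 → met
7. condition 'runs water rides' holds; non-destructive testing 50 days ago vs limit 45 → not met
Not met: 3, 4, 7

3, 4, 7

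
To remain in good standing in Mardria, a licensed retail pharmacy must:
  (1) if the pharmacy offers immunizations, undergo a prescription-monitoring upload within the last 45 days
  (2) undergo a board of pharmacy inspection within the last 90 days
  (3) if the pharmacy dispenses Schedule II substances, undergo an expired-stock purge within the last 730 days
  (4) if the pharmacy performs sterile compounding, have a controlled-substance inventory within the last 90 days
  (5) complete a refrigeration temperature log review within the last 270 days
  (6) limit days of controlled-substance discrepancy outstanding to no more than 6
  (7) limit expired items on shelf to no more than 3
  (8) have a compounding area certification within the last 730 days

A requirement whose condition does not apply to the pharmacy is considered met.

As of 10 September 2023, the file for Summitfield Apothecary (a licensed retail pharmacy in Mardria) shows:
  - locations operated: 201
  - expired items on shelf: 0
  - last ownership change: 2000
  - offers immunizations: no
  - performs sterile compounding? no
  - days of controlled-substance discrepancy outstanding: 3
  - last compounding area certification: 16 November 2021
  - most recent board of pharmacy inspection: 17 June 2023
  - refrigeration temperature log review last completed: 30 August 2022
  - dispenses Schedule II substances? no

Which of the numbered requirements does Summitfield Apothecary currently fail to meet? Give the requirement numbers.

5

1. condition 'offers immunizations' does not hold → requirement n/a → met
2. board of pharmacy inspection 85 days ago vs limit 90 → met
3. condition 'dispenses Schedule II substances' does not hold → requirement n/a → met
4. condition 'performs sterile compounding' does not hold → requirement n/a → met
5. refrigeration temperature log review 376 days ago vs limit 270 → not met
6. days of controlled-substance discrepancy outstanding 3 ≤ 6 → met
7. expired items on shelf 0 ≤ 3 → met
8. compounding area certification 663 days ago vs limit 730 → met
Not met: 5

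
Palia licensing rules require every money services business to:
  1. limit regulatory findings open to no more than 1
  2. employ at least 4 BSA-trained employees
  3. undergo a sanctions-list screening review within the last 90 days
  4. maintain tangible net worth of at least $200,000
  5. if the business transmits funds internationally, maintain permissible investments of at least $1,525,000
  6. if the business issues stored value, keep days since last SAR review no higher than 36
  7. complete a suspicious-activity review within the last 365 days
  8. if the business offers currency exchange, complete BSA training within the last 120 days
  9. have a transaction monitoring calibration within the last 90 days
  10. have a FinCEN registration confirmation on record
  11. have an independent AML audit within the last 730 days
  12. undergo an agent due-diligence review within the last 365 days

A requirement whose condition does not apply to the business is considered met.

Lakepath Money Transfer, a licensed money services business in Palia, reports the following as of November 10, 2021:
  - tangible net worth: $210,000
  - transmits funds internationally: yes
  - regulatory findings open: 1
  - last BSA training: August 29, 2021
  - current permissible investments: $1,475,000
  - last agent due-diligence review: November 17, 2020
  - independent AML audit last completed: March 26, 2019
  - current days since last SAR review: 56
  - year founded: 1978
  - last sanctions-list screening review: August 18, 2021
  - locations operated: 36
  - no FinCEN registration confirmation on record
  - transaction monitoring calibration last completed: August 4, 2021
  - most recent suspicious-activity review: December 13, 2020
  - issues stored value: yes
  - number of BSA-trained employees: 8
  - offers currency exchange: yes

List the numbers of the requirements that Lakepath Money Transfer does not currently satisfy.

1. regulatory findings open 1 ≤ 1 → met
2. BSA-trained employees 8 ≥ 4 → met
3. sanctions-list screening review 84 days ago vs limit 90 → met
4. tangible net worth $210,000 ≥ $200,000 → met
5. condition 'transmits funds internationally' holds; permissible investments $1,475,000 < $1,525,000 → not met
6. condition 'issues stored value' holds; days since last SAR review 56 > 36 → not met
7. suspicious-activity review 332 days ago vs limit 365 → met
8. condition 'offers currency exchange' holds; BSA training 73 days ago vs limit 120 → met
9. transaction monitoring calibration 98 days ago vs limit 90 → not met
10. FinCEN registration confirmation absent → not met
11. independent AML audit 960 days ago vs limit 730 → not met
12. agent due-diligence review 358 days ago vs limit 365 → met
Not met: 5, 6, 9, 10, 11

5, 6, 9, 10, 11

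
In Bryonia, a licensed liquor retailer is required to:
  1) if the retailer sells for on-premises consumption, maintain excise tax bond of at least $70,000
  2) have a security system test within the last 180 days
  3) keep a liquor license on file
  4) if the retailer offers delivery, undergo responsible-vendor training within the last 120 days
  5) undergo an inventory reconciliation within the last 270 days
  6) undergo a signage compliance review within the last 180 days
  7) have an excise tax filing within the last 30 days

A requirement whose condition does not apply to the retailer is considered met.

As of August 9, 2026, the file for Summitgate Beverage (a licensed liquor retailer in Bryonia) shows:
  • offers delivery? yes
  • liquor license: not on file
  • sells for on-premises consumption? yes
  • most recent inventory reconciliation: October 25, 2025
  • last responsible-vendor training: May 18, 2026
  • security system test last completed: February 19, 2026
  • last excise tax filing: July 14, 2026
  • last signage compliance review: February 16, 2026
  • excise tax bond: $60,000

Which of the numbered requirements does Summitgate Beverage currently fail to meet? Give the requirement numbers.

1, 3, 5

1. condition 'sells for on-premises consumption' holds; excise tax bond $60,000 < $70,000 → not met
2. security system test 171 days ago vs limit 180 → met
3. liquor license absent → not met
4. condition 'offers delivery' holds; responsible-vendor training 83 days ago vs limit 120 → met
5. inventory reconciliation 288 days ago vs limit 270 → not met
6. signage compliance review 174 days ago vs limit 180 → met
7. excise tax filing 26 days ago vs limit 30 → met
Not met: 1, 3, 5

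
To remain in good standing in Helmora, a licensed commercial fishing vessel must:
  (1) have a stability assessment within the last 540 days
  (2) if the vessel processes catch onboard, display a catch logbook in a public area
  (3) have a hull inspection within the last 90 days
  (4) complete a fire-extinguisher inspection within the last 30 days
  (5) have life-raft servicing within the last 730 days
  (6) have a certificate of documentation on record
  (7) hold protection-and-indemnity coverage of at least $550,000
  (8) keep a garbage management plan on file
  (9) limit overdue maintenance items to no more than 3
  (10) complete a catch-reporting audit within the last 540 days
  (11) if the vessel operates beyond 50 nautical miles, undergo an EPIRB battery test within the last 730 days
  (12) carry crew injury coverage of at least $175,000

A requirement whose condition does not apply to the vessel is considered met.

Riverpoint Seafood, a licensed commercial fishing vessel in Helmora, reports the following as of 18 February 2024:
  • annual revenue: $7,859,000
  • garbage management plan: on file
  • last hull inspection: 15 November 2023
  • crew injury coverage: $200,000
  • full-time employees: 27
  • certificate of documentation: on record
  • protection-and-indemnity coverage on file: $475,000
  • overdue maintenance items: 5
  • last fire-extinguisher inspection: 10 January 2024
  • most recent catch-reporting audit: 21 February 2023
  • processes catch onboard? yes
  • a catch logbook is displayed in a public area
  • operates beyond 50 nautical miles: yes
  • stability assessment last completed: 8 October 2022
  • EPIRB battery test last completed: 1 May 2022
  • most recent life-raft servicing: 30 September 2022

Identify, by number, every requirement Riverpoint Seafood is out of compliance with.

1. stability assessment 498 days ago vs limit 540 → met
2. condition 'processes catch onboard' holds; catch logbook present → met
3. hull inspection 95 days ago vs limit 90 → not met
4. fire-extinguisher inspection 39 days ago vs limit 30 → not met
5. life-raft servicing 506 days ago vs limit 730 → met
6. certificate of documentation present → met
7. protection-and-indemnity coverage $475,000 < $550,000 → not met
8. garbage management plan present → met
9. overdue maintenance items 5 > 3 → not met
10. catch-reporting audit 362 days ago vs limit 540 → met
11. condition 'operates beyond 50 nautical miles' holds; EPIRB battery test 658 days ago vs limit 730 → met
12. crew injury coverage $200,000 ≥ $175,000 → met
Not met: 3, 4, 7, 9

3, 4, 7, 9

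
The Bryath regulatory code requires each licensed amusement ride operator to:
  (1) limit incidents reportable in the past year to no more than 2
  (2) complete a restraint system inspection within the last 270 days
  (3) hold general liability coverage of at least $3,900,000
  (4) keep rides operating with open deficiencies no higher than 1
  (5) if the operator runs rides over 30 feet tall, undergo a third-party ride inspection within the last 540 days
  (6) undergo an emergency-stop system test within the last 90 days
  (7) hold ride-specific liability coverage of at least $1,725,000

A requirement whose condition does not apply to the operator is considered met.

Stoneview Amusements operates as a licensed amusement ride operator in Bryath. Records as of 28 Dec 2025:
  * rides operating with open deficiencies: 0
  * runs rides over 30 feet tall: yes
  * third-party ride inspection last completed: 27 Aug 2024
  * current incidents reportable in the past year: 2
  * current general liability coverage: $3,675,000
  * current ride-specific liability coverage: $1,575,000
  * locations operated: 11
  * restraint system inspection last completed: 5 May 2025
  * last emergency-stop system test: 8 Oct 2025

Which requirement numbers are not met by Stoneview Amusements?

1. incidents reportable in the past year 2 ≤ 2 → met
2. restraint system inspection 237 days ago vs limit 270 → met
3. general liability coverage $3,675,000 < $3,900,000 → not met
4. rides operating with open deficiencies 0 ≤ 1 → met
5. condition 'runs rides over 30 feet tall' holds; third-party ride inspection 488 days ago vs limit 540 → met
6. emergency-stop system test 81 days ago vs limit 90 → met
7. ride-specific liability coverage $1,575,000 < $1,725,000 → not met
Not met: 3, 7

3, 7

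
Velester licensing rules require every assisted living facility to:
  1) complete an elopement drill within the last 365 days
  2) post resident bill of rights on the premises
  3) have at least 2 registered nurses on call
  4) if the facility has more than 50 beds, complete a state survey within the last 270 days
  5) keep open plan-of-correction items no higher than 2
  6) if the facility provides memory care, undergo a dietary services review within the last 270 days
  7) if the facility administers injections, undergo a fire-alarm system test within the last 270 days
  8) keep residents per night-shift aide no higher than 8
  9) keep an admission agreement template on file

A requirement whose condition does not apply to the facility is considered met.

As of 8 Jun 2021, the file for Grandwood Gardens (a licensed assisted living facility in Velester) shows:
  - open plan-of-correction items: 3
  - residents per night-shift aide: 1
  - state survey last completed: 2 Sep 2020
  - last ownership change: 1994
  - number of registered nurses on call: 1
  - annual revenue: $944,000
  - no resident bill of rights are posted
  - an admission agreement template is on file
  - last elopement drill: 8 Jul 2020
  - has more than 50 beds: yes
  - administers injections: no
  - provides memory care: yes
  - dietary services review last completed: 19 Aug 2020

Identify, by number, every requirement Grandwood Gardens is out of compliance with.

2, 3, 4, 5, 6

1. elopement drill 335 days ago vs limit 365 → met
2. resident bill of rights absent → not met
3. registered nurses on call 1 < 2 → not met
4. condition 'has more than 50 beds' holds; state survey 279 days ago vs limit 270 → not met
5. open plan-of-correction items 3 > 2 → not met
6. condition 'provides memory care' holds; dietary services review 293 days ago vs limit 270 → not met
7. condition 'administers injections' does not hold → requirement n/a → met
8. residents per night-shift aide 1 ≤ 8 → met
9. admission agreement template present → met
Not met: 2, 3, 4, 5, 6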